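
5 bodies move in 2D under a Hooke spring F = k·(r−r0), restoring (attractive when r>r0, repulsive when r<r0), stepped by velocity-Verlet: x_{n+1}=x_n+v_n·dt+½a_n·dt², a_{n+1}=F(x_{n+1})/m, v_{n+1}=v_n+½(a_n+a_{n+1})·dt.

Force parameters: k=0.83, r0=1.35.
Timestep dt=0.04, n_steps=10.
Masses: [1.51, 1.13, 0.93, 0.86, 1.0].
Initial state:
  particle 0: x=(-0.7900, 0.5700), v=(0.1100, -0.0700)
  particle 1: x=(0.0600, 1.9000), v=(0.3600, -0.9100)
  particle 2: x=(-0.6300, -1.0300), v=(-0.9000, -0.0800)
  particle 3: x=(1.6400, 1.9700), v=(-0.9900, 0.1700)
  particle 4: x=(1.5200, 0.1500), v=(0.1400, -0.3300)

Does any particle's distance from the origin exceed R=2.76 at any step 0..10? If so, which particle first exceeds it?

no

step 0: x0=(-0.7900, 0.5700) x1=(0.0600, 1.9000) x2=(-0.6300, -1.0300) x3=(1.6400, 1.9700) x4=(1.5200, 0.1500)
step 1: x0=(-0.7845, 0.5674) x1=(0.0746, 1.8621) x2=(-0.6640, -1.0301) x3=(1.5981, 1.9744) x4=(1.5239, 0.1374)
step 2: x0=(-0.7770, 0.5652) x1=(0.0895, 1.8214) x2=(-0.6940, -1.0241) x3=(1.5518, 1.9739) x4=(1.5245, 0.1258)
step 3: x0=(-0.7676, 0.5634) x1=(0.1045, 1.7779) x2=(-0.7199, -1.0120) x3=(1.5012, 1.9686) x4=(1.5217, 0.1154)
step 4: x0=(-0.7561, 0.5620) x1=(0.1197, 1.7318) x2=(-0.7416, -0.9941) x3=(1.4467, 1.9585) x4=(1.5155, 0.1060)
step 5: x0=(-0.7429, 0.5608) x1=(0.1348, 1.6832) x2=(-0.7593, -0.9703) x3=(1.3884, 1.9436) x4=(1.5059, 0.0976)
step 6: x0=(-0.7279, 0.5600) x1=(0.1498, 1.6322) x2=(-0.7728, -0.9411) x3=(1.3266, 1.9242) x4=(1.4930, 0.0903)
step 7: x0=(-0.7113, 0.5594) x1=(0.1647, 1.5790) x2=(-0.7824, -0.9066) x3=(1.2617, 1.9005) x4=(1.4769, 0.0840)
step 8: x0=(-0.6932, 0.5591) x1=(0.1792, 1.5237) x2=(-0.7880, -0.8670) x3=(1.1939, 1.8725) x4=(1.4576, 0.0785)
step 9: x0=(-0.6738, 0.5589) x1=(0.1934, 1.4665) x2=(-0.7899, -0.8228) x3=(1.1236, 1.8405) x4=(1.4354, 0.0740)
step 10: x0=(-0.6530, 0.5590) x1=(0.2072, 1.4076) x2=(-0.7880, -0.7742) x3=(1.0510, 1.8049) x4=(1.4102, 0.0702)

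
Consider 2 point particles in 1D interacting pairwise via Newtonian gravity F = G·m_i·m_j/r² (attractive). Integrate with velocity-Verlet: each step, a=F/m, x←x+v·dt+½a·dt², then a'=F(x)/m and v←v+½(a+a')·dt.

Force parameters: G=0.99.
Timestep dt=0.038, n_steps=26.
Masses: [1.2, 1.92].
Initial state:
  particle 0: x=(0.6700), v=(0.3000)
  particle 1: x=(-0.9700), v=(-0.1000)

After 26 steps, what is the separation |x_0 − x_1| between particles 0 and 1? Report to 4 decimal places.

1.5023

step 0: x0=(0.6700) x1=(-0.9700)
step 1: x0=(0.6809) x1=(-0.9735)
step 2: x0=(0.6908) x1=(-0.9763)
step 3: x0=(0.6997) x1=(-0.9786)
step 4: x0=(0.7076) x1=(-0.9802)
step 5: x0=(0.7146) x1=(-0.9812)
step 6: x0=(0.7206) x1=(-0.9817)
step 7: x0=(0.7256) x1=(-0.9815)
step 8: x0=(0.7297) x1=(-0.9807)
step 9: x0=(0.7329) x1=(-0.9794)
step 10: x0=(0.7352) x1=(-0.9775)
step 11: x0=(0.7365) x1=(-0.9750)
step 12: x0=(0.7368) x1=(-0.9719)
step 13: x0=(0.7363) x1=(-0.9682)
step 14: x0=(0.7348) x1=(-0.9639)
step 15: x0=(0.7323) x1=(-0.9591)
step 16: x0=(0.7289) x1=(-0.9536)
step 17: x0=(0.7245) x1=(-0.9475)
step 18: x0=(0.7191) x1=(-0.9408)
step 19: x0=(0.7127) x1=(-0.9335)
step 20: x0=(0.7053) x1=(-0.9256)
step 21: x0=(0.6969) x1=(-0.9170)
step 22: x0=(0.6875) x1=(-0.9078)
step 23: x0=(0.6769) x1=(-0.8978)
step 24: x0=(0.6653) x1=(-0.8872)
step 25: x0=(0.6525) x1=(-0.8759)
step 26: x0=(0.6385) x1=(-0.8639)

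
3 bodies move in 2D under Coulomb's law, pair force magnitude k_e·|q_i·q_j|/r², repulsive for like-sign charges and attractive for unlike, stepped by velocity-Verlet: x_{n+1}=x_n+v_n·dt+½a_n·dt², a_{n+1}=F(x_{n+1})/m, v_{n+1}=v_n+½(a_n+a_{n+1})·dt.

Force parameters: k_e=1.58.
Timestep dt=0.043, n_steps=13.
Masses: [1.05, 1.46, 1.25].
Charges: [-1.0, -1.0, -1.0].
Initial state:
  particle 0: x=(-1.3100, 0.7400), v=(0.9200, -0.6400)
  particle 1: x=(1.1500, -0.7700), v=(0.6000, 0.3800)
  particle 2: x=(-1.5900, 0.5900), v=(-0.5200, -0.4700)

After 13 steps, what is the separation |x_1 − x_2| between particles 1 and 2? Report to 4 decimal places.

step 0: x0=(-1.3100, 0.7400) x1=(1.1500, -0.7700) x2=(-1.5900, 0.5900)
step 1: x0=(-1.2584, 0.7191) x1=(1.1760, -0.7538) x2=(-1.6227, 0.5644)
step 2: x0=(-1.1908, 0.7053) x1=(1.2024, -0.7378) x2=(-1.6693, 0.5330)
step 3: x0=(-1.1134, 0.6953) x1=(1.2292, -0.7220) x2=(-1.7247, 0.4987)
step 4: x0=(-1.0298, 0.6876) x1=(1.2564, -0.7064) x2=(-1.7856, 0.4627)
step 5: x0=(-0.9423, 0.6814) x1=(1.2840, -0.6910) x2=(-1.8504, 0.4258)
step 6: x0=(-0.8521, 0.6762) x1=(1.3121, -0.6758) x2=(-1.9179, 0.3882)
step 7: x0=(-0.7601, 0.6718) x1=(1.3406, -0.6609) x2=(-1.9874, 0.3501)
step 8: x0=(-0.6668, 0.6682) x1=(1.3695, -0.6462) x2=(-2.0586, 0.3118)
step 9: x0=(-0.5726, 0.6651) x1=(1.3988, -0.6317) x2=(-2.1310, 0.2732)
step 10: x0=(-0.4778, 0.6625) x1=(1.4286, -0.6174) x2=(-2.2044, 0.2345)
step 11: x0=(-0.3825, 0.6605) x1=(1.4588, -0.6034) x2=(-2.2788, 0.1956)
step 12: x0=(-0.2870, 0.6589) x1=(1.4895, -0.5897) x2=(-2.3538, 0.1566)
step 13: x0=(-0.1914, 0.6579) x1=(1.5207, -0.5762) x2=(-2.4296, 0.1175)

4.0107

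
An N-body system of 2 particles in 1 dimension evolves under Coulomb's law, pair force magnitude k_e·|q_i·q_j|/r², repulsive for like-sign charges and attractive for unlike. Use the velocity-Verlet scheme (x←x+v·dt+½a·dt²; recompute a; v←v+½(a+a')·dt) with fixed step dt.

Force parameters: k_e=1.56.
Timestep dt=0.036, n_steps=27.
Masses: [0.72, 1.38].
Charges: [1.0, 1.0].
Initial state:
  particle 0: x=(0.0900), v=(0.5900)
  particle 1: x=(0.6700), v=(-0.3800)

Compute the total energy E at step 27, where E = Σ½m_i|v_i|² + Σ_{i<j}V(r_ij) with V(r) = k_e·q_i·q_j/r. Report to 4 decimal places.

step 0: x0=(0.0900) x1=(0.6700)
step 1: x0=(0.1071) x1=(0.6585)
step 2: x0=(0.1149) x1=(0.6518)
step 3: x0=(0.1130) x1=(0.6502)
step 4: x0=(0.1014) x1=(0.6537)
step 5: x0=(0.0805) x1=(0.6620)
step 6: x0=(0.0514) x1=(0.6746)
step 7: x0=(0.0150) x1=(0.6910)
step 8: x0=(-0.0275) x1=(0.7105)
step 9: x0=(-0.0752) x1=(0.7328)
step 10: x0=(-0.1272) x1=(0.7573)
step 11: x0=(-0.1828) x1=(0.7837)
step 12: x0=(-0.2413) x1=(0.8117)
step 13: x0=(-0.3024) x1=(0.8410)
step 14: x0=(-0.3657) x1=(0.8714)
step 15: x0=(-0.4308) x1=(0.9027)
step 16: x0=(-0.4975) x1=(0.9349)
step 17: x0=(-0.5655) x1=(0.9678)
step 18: x0=(-0.6347) x1=(1.0013)
step 19: x0=(-0.7050) x1=(1.0354)
step 20: x0=(-0.7762) x1=(1.0700)
step 21: x0=(-0.8482) x1=(1.1050)
step 22: x0=(-0.9210) x1=(1.1403)
step 23: x0=(-0.9944) x1=(1.1760)
step 24: x0=(-1.0685) x1=(1.2121)
step 25: x0=(-1.1430) x1=(1.2484)
step 26: x0=(-1.2181) x1=(1.2849)
step 27: x0=(-1.2936) x1=(1.3217)
step 0 velocities: v0=(0.5900) v1=(-0.3800)
step 0: KE=0.2250, PE=2.6897, E=2.9146
step 27 velocities: v0=(-2.1030) v1=(1.0250)
step 27: KE=2.3171, PE=0.5965, E=2.9136

2.9136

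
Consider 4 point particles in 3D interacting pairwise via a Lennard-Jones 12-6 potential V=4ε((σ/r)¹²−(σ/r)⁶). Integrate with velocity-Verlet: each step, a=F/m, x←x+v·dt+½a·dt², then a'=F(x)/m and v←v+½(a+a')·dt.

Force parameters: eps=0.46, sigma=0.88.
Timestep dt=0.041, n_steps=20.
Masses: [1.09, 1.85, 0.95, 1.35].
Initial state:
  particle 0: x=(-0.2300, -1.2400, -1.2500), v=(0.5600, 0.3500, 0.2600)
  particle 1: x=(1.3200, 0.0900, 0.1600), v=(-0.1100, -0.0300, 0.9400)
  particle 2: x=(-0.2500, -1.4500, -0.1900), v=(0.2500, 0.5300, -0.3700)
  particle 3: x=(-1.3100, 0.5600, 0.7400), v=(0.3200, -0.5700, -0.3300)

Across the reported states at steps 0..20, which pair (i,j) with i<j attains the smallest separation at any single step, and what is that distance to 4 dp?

step 0: x0=(-0.2300, -1.2400, -1.2500) x1=(1.3200, 0.0900, 0.1600) x2=(-0.2500, -1.4500, -0.1900) x3=(-1.3100, 0.5600, 0.7400)
step 1: x0=(-0.2071, -1.2258, -1.2384) x1=(1.3155, 0.0888, 0.1985) x2=(-0.2397, -1.4280, -0.2062) x3=(-1.2969, 0.5366, 0.7265)
step 2: x0=(-0.1842, -1.2120, -1.2251) x1=(1.3109, 0.0875, 0.2371) x2=(-0.2294, -1.4057, -0.2244) x3=(-1.2837, 0.5132, 0.7129)
step 3: x0=(-0.1613, -1.1984, -1.2105) x1=(1.3064, 0.0862, 0.2756) x2=(-0.2189, -1.3830, -0.2440) x3=(-1.2706, 0.4898, 0.6994)
step 4: x0=(-0.1384, -1.1847, -1.1961) x1=(1.3018, 0.0850, 0.3141) x2=(-0.2085, -1.3602, -0.2634) x3=(-1.2574, 0.4664, 0.6858)
step 5: x0=(-0.1154, -1.1705, -1.1844) x1=(1.2972, 0.0836, 0.3526) x2=(-0.1983, -1.3381, -0.2796) x3=(-1.2442, 0.4430, 0.6722)
step 6: x0=(-0.0917, -1.1551, -1.1793) x1=(1.2925, 0.0823, 0.3911) x2=(-0.1887, -1.3173, -0.2882) x3=(-1.2310, 0.4195, 0.6586)
step 7: x0=(-0.0670, -1.1380, -1.1835) x1=(1.2879, 0.0810, 0.4296) x2=(-0.1803, -1.2984, -0.2861) x3=(-1.2178, 0.3960, 0.6450)
step 8: x0=(-0.0413, -1.1195, -1.1953) x1=(1.2832, 0.0796, 0.4680) x2=(-0.1730, -1.2810, -0.2752) x3=(-1.2045, 0.3725, 0.6314)
step 9: x0=(-0.0151, -1.1003, -1.2108) x1=(1.2784, 0.0782, 0.5065) x2=(-0.1663, -1.2642, -0.2601) x3=(-1.1913, 0.3490, 0.6178)
step 10: x0=(0.0112, -1.0810, -1.2269) x1=(1.2737, 0.0769, 0.5449) x2=(-0.1597, -1.2475, -0.2441) x3=(-1.1779, 0.3254, 0.6041)
step 11: x0=(0.0374, -1.0619, -1.2420) x1=(1.2689, 0.0754, 0.5833) x2=(-0.1529, -1.2306, -0.2293) x3=(-1.1646, 0.3018, 0.5904)
step 12: x0=(0.0632, -1.0430, -1.2556) x1=(1.2641, 0.0740, 0.6218) x2=(-0.1458, -1.2133, -0.2162) x3=(-1.1512, 0.2781, 0.5767)
step 13: x0=(0.0887, -1.0244, -1.2672) x1=(1.2593, 0.0725, 0.6601) x2=(-0.1382, -1.1955, -0.2051) x3=(-1.1378, 0.2544, 0.5630)
step 14: x0=(0.1138, -1.0061, -1.2770) x1=(1.2544, 0.0711, 0.6985) x2=(-0.1302, -1.1773, -0.1962) x3=(-1.1243, 0.2307, 0.5492)
step 15: x0=(0.1385, -0.9880, -1.2850) x1=(1.2495, 0.0696, 0.7369) x2=(-0.1218, -1.1587, -0.1893) x3=(-1.1107, 0.2069, 0.5354)
step 16: x0=(0.1627, -0.9703, -1.2911) x1=(1.2445, 0.0681, 0.7752) x2=(-0.1129, -1.1396, -0.1843) x3=(-1.0971, 0.1830, 0.5216)
step 17: x0=(0.1866, -0.9527, -1.2956) x1=(1.2396, 0.0665, 0.8135) x2=(-0.1035, -1.1201, -0.1811) x3=(-1.0834, 0.1590, 0.5077)
step 18: x0=(0.2100, -0.9355, -1.2984) x1=(1.2345, 0.0650, 0.8518) x2=(-0.0938, -1.1001, -0.1798) x3=(-1.0697, 0.1350, 0.4937)
step 19: x0=(0.2329, -0.9184, -1.2996) x1=(1.2295, 0.0634, 0.8901) x2=(-0.0836, -1.0797, -0.1802) x3=(-1.0558, 0.1108, 0.4797)
step 20: x0=(0.2555, -0.9016, -1.2991) x1=(1.2244, 0.0618, 0.9283) x2=(-0.0729, -1.0588, -0.1822) x3=(-1.0418, 0.0865, 0.4656)

pair (0,2), distance 0.9110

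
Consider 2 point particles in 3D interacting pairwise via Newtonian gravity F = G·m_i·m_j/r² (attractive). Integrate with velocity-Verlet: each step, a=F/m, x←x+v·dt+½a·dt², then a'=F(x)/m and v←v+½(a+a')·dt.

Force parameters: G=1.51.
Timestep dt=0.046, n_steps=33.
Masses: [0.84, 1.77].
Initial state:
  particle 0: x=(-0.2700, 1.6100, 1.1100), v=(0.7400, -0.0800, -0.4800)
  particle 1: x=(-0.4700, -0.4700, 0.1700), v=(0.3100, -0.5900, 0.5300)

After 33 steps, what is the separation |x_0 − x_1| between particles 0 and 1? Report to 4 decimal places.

step 0: x0=(-0.2700, 1.6100, 1.1100) x1=(-0.4700, -0.4700, 0.1700)
step 1: x0=(-0.2360, 1.6058, 1.0877) x1=(-0.4557, -0.4969, 0.1945)
step 2: x0=(-0.2021, 1.6007, 1.0650) x1=(-0.4414, -0.5233, 0.2192)
step 3: x0=(-0.1683, 1.5945, 1.0419) x1=(-0.4270, -0.5493, 0.2440)
step 4: x0=(-0.1347, 1.5874, 1.0184) x1=(-0.4126, -0.5748, 0.2691)
step 5: x0=(-0.1011, 1.5793, 0.9946) x1=(-0.3981, -0.5998, 0.2943)
step 6: x0=(-0.0678, 1.5701, 0.9704) x1=(-0.3835, -0.6244, 0.3197)
step 7: x0=(-0.0345, 1.5600, 0.9460) x1=(-0.3689, -0.6485, 0.3452)
step 8: x0=(-0.0014, 1.5488, 0.9212) x1=(-0.3542, -0.6721, 0.3708)
step 9: x0=(0.0315, 1.5367, 0.8963) x1=(-0.3394, -0.6952, 0.3965)
step 10: x0=(0.0643, 1.5235, 0.8711) x1=(-0.3245, -0.7178, 0.4224)
step 11: x0=(0.0969, 1.5093, 0.8457) x1=(-0.3096, -0.7400, 0.4484)
step 12: x0=(0.1293, 1.4941, 0.8201) x1=(-0.2945, -0.7616, 0.4744)
step 13: x0=(0.1615, 1.4779, 0.7943) x1=(-0.2794, -0.7828, 0.5005)
step 14: x0=(0.1935, 1.4606, 0.7685) x1=(-0.2642, -0.8035, 0.5267)
step 15: x0=(0.2253, 1.4423, 0.7425) x1=(-0.2489, -0.8237, 0.5529)
step 16: x0=(0.2569, 1.4230, 0.7164) x1=(-0.2334, -0.8434, 0.5792)
step 17: x0=(0.2883, 1.4027, 0.6903) x1=(-0.2179, -0.8627, 0.6055)
step 18: x0=(0.3194, 1.3814, 0.6641) x1=(-0.2023, -0.8814, 0.6318)
step 19: x0=(0.3504, 1.3590, 0.6379) x1=(-0.1865, -0.8997, 0.6582)
step 20: x0=(0.3810, 1.3356, 0.6117) x1=(-0.1707, -0.9175, 0.6845)
step 21: x0=(0.4114, 1.3112, 0.5856) x1=(-0.1547, -0.9348, 0.7108)
step 22: x0=(0.4416, 1.2858, 0.5595) x1=(-0.1386, -0.9516, 0.7371)
step 23: x0=(0.4715, 1.2593, 0.5335) x1=(-0.1224, -0.9680, 0.7633)
step 24: x0=(0.5011, 1.2319, 0.5076) x1=(-0.1060, -0.9838, 0.7895)
step 25: x0=(0.5305, 1.2034, 0.4818) x1=(-0.0895, -0.9992, 0.8156)
step 26: x0=(0.5595, 1.1739, 0.4562) x1=(-0.0729, -1.0141, 0.8417)
step 27: x0=(0.5883, 1.1435, 0.4308) x1=(-0.0561, -1.0285, 0.8677)
step 28: x0=(0.6168, 1.1120, 0.4055) x1=(-0.0392, -1.0425, 0.8936)
step 29: x0=(0.6450, 1.0795, 0.3805) x1=(-0.0222, -1.0560, 0.9193)
step 30: x0=(0.6728, 1.0461, 0.3558) x1=(-0.0050, -1.0690, 0.9450)
step 31: x0=(0.7004, 1.0116, 0.3313) x1=(0.0123, -1.0815, 0.9705)
step 32: x0=(0.7276, 0.9762, 0.3071) x1=(0.0298, -1.0936, 0.9959)
step 33: x0=(0.7545, 0.9398, 0.2832) x1=(0.0475, -1.1052, 1.0211)

2.2861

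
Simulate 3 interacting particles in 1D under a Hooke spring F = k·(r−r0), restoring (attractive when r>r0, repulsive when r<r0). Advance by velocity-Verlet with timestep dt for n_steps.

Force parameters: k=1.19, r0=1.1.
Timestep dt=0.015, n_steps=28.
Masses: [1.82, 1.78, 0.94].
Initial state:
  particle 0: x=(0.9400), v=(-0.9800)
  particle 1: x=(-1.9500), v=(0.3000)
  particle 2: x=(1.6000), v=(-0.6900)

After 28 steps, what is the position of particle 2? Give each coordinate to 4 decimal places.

step 0: x0=(0.9400) x1=(-1.9500) x2=(1.6000)
step 1: x0=(0.9251) x1=(-1.9452) x2=(1.5894)
step 2: x0=(0.9099) x1=(-1.9397) x2=(1.5782)
step 3: x0=(0.8944) x1=(-1.9337) x2=(1.5664)
step 4: x0=(0.8786) x1=(-1.9270) x2=(1.5541)
step 5: x0=(0.8625) x1=(-1.9196) x2=(1.5412)
step 6: x0=(0.8460) x1=(-1.9117) x2=(1.5277)
step 7: x0=(0.8293) x1=(-1.9032) x2=(1.5137)
step 8: x0=(0.8122) x1=(-1.8941) x2=(1.4992)
step 9: x0=(0.7949) x1=(-1.8844) x2=(1.4841)
step 10: x0=(0.7772) x1=(-1.8741) x2=(1.4685)
step 11: x0=(0.7593) x1=(-1.8632) x2=(1.4524)
step 12: x0=(0.7411) x1=(-1.8518) x2=(1.4358)
step 13: x0=(0.7226) x1=(-1.8398) x2=(1.4186)
step 14: x0=(0.7038) x1=(-1.8273) x2=(1.4010)
step 15: x0=(0.6847) x1=(-1.8143) x2=(1.3829)
step 16: x0=(0.6654) x1=(-1.8007) x2=(1.3643)
step 17: x0=(0.6459) x1=(-1.7866) x2=(1.3452)
step 18: x0=(0.6261) x1=(-1.7720) x2=(1.3256)
step 19: x0=(0.6060) x1=(-1.7569) x2=(1.3056)
step 20: x0=(0.5857) x1=(-1.7414) x2=(1.2851)
step 21: x0=(0.5651) x1=(-1.7253) x2=(1.2643)
step 22: x0=(0.5443) x1=(-1.7088) x2=(1.2429)
step 23: x0=(0.5233) x1=(-1.6918) x2=(1.2212)
step 24: x0=(0.5021) x1=(-1.6744) x2=(1.1991)
step 25: x0=(0.4806) x1=(-1.6566) x2=(1.1766)
step 26: x0=(0.4589) x1=(-1.6383) x2=(1.1537)
step 27: x0=(0.4370) x1=(-1.6197) x2=(1.1304)
step 28: x0=(0.4150) x1=(-1.6006) x2=(1.1068)

(1.1068)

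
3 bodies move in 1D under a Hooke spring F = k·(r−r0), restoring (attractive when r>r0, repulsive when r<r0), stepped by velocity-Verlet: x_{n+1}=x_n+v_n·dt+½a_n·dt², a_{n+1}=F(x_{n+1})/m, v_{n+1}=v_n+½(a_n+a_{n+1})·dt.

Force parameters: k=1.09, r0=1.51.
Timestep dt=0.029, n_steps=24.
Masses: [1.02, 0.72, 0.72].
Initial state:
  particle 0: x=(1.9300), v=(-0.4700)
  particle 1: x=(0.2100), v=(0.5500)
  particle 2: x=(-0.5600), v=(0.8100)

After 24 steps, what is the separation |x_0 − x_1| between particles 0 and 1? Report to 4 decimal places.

step 0: x0=(1.9300) x1=(0.2100) x2=(-0.5600)
step 1: x0=(1.9158) x1=(0.2266) x2=(-0.5364)
step 2: x0=(1.9007) x1=(0.2443) x2=(-0.5125)
step 3: x0=(1.8845) x1=(0.2632) x2=(-0.4884)
step 4: x0=(1.8676) x1=(0.2832) x2=(-0.4642)
step 5: x0=(1.8498) x1=(0.3042) x2=(-0.4399)
step 6: x0=(1.8312) x1=(0.3263) x2=(-0.4156)
step 7: x0=(1.8120) x1=(0.3493) x2=(-0.3913)
step 8: x0=(1.7923) x1=(0.3733) x2=(-0.3671)
step 9: x0=(1.7720) x1=(0.3981) x2=(-0.3431)
step 10: x0=(1.7513) x1=(0.4238) x2=(-0.3193)
step 11: x0=(1.7303) x1=(0.4501) x2=(-0.2958)
step 12: x0=(1.7090) x1=(0.4772) x2=(-0.2725)
step 13: x0=(1.6875) x1=(0.5049) x2=(-0.2497)
step 14: x0=(1.6660) x1=(0.5331) x2=(-0.2272)
step 15: x0=(1.6444) x1=(0.5618) x2=(-0.2052)
step 16: x0=(1.6229) x1=(0.5909) x2=(-0.1838)
step 17: x0=(1.6016) x1=(0.6203) x2=(-0.1629)
step 18: x0=(1.5806) x1=(0.6500) x2=(-0.1426)
step 19: x0=(1.5598) x1=(0.6798) x2=(-0.1229)
step 20: x0=(1.5395) x1=(0.7098) x2=(-0.1039)
step 21: x0=(1.5197) x1=(0.7397) x2=(-0.0856)
step 22: x0=(1.5004) x1=(0.7696) x2=(-0.0681)
step 23: x0=(1.4818) x1=(0.7994) x2=(-0.0514)
step 24: x0=(1.4639) x1=(0.8290) x2=(-0.0355)

0.6349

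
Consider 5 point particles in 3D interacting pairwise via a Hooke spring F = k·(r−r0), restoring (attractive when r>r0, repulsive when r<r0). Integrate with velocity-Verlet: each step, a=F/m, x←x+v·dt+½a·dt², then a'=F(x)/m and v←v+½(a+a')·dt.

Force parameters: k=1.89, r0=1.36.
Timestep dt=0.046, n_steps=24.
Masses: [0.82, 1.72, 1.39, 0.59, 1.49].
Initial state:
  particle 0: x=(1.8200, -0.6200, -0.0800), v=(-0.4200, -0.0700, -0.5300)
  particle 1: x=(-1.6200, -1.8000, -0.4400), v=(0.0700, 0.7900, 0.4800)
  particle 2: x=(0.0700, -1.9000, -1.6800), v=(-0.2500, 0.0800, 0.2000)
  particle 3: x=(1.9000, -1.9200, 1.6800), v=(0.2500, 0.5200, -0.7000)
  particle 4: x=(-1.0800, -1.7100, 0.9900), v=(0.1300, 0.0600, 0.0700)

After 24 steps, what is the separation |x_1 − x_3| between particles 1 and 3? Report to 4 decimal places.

3.5084

step 0: x0=(1.8200, -0.6200, -0.0800) x1=(-1.6200, -1.8000, -0.4400) x2=(0.0700, -1.9000, -1.6800) x3=(1.9000, -1.9200, 1.6800) x4=(-1.0800, -1.7100, 0.9900)
step 1: x0=(1.7892, -0.6293, -0.1037) x1=(-1.6108, -1.7629, -0.4163) x2=(0.0597, -1.8952, -1.6639) x3=(1.8938, -1.8937, 1.6321) x4=(-1.0688, -1.7067, 0.9908)
step 2: x0=(1.7361, -0.6504, -0.1259) x1=(-1.5897, -1.7245, -0.3897) x2=(0.0518, -1.8883, -1.6342) x3=(1.8525, -1.8630, 1.5539) x4=(-1.0472, -1.7023, 0.9866)
step 3: x0=(1.6617, -0.6825, -0.1464) x1=(-1.5573, -1.6849, -0.3605) x2=(0.0462, -1.8791, -1.5915) x3=(1.7773, -1.8283, 1.4476) x4=(-1.0158, -1.6967, 0.9776)
step 4: x0=(1.5672, -0.7247, -0.1652) x1=(-1.5141, -1.6442, -0.3291) x2=(0.0426, -1.8679, -1.5367) x3=(1.6704, -1.7904, 1.3157) x4=(-0.9751, -1.6901, 0.9639)
step 5: x0=(1.4543, -0.7756, -0.1825) x1=(-1.4610, -1.6027, -0.2958) x2=(0.0408, -1.8547, -1.4707) x3=(1.5346, -1.7499, 1.1619) x4=(-0.9259, -1.6824, 0.9455)
step 6: x0=(1.3251, -0.8340, -0.1985) x1=(-1.3990, -1.5606, -0.2612) x2=(0.0403, -1.8397, -1.3949) x3=(1.3736, -1.7079, 0.9901) x4=(-0.8692, -1.6738, 0.9228)
step 7: x0=(1.1819, -0.8980, -0.2135) x1=(-1.3293, -1.5179, -0.2258) x2=(0.0406, -1.8231, -1.3105) x3=(1.1916, -1.6652, 0.8046) x4=(-0.8062, -1.6644, 0.8960)
step 8: x0=(1.0272, -0.9660, -0.2279) x1=(-1.2533, -1.4748, -0.1900) x2=(0.0413, -1.8053, -1.2193) x3=(0.9934, -1.6229, 0.6101) x4=(-0.7380, -1.6543, 0.8656)
step 9: x0=(0.8639, -1.0361, -0.2421) x1=(-1.1725, -1.4314, -0.1542) x2=(0.0418, -1.7865, -1.1228) x3=(0.7837, -1.5817, 0.4109) x4=(-0.6660, -1.6437, 0.8321)
step 10: x0=(0.6949, -1.1064, -0.2566) x1=(-1.0883, -1.3879, -0.1188) x2=(0.0416, -1.7672, -1.0230) x3=(0.5672, -1.5428, 0.2112) x4=(-0.5914, -1.6328, 0.7964)
step 11: x0=(0.5234, -1.1749, -0.2718) x1=(-1.0023, -1.3442, -0.0842) x2=(0.0403, -1.7479, -0.9217) x3=(0.3479, -1.5069, 0.0143) x4=(-0.5153, -1.6220, 0.7593)
step 12: x0=(0.3530, -1.2396, -0.2878) x1=(-0.9163, -1.3003, -0.0503) x2=(0.0378, -1.7294, -0.8207) x3=(0.1281, -1.4744, -0.1778) x4=(-0.4386, -1.6114, 0.7221)
step 13: x0=(0.1873, -1.2991, -0.3037) x1=(-0.8317, -1.2559, -0.0170) x2=(0.0342, -1.7126, -0.7221) x3=(-0.0926, -1.4451, -0.3653) x4=(-0.3615, -1.6013, 0.6857)
step 14: x0=(0.0288, -1.3537, -0.3172) x1=(-0.7495, -1.2107, 0.0164) x2=(0.0311, -1.6989, -0.6269) x3=(-0.3175, -1.4161, -0.5528) x4=(-0.2842, -1.5919, 0.6511)
step 15: x0=(-0.1233, -1.4044, -0.3277) x1=(-0.6703, -1.1641, 0.0509) x2=(0.0304, -1.6890, -0.5343) x3=(-0.5499, -1.3852, -0.7469) x4=(-0.2064, -1.5833, 0.6186)
step 16: x0=(-0.2721, -1.4524, -0.3366) x1=(-0.5935, -1.1158, 0.0869) x2=(0.0333, -1.6826, -0.4436) x3=(-0.7893, -1.3531, -0.9490) x4=(-0.1282, -1.5755, 0.5885)
step 17: x0=(-0.4212, -1.4997, -0.3465) x1=(-0.5188, -1.0653, 0.1244) x2=(0.0398, -1.6788, -0.3547) x3=(-1.0323, -1.3205, -1.1549) x4=(-0.0494, -1.5685, 0.5603)
step 18: x0=(-0.5735, -1.5479, -0.3593) x1=(-0.4455, -1.0122, 0.1628) x2=(0.0494, -1.6767, -0.2676) x3=(-1.2743, -1.2881, -1.3585) x4=(0.0297, -1.5621, 0.5336)
step 19: x0=(-0.7301, -1.5976, -0.3754) x1=(-0.3738, -0.9568, 0.2013) x2=(0.0608, -1.6759, -0.1831) x3=(-1.5099, -1.2564, -1.5534) x4=(0.1086, -1.5562, 0.5075)
step 20: x0=(-0.8908, -1.6484, -0.3942) x1=(-0.3038, -0.8993, 0.2388) x2=(0.0725, -1.6761, -0.1020) x3=(-1.7332, -1.2262, -1.7334) x4=(0.1866, -1.5506, 0.4813)
step 21: x0=(-1.0543, -1.6994, -0.4151) x1=(-0.2361, -0.8400, 0.2747) x2=(0.0830, -1.6772, -0.0252) x3=(-1.9386, -1.1980, -1.8929) x4=(0.2629, -1.5452, 0.4541)
step 22: x0=(-1.2186, -1.7498, -0.4374) x1=(-0.1714, -0.7794, 0.3080) x2=(0.0905, -1.6793, 0.0464) x3=(-2.1211, -1.1724, -2.0268) x4=(0.3367, -1.5397, 0.4253)
step 23: x0=(-1.3813, -1.7983, -0.4603) x1=(-0.1104, -0.7180, 0.3381) x2=(0.0933, -1.6824, 0.1122) x3=(-2.2759, -1.1500, -2.1307) x4=(0.4075, -1.5341, 0.3939)
step 24: x0=(-1.5401, -1.8439, -0.4831) x1=(-0.0539, -0.6563, 0.3645) x2=(0.0899, -1.6864, 0.1722) x3=(-2.3991, -1.1309, -2.2013) x4=(0.4744, -1.5281, 0.3591)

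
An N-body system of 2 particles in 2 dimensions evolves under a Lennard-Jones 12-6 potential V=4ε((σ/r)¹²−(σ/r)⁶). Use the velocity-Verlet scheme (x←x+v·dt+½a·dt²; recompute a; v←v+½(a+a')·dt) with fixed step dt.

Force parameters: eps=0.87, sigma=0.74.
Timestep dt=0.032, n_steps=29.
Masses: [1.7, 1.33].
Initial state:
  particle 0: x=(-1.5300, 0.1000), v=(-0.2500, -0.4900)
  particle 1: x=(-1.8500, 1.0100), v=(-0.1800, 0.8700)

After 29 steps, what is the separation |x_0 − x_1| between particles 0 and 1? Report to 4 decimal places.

1.6423

step 0: x0=(-1.5300, 0.1000) x1=(-1.8500, 1.0100)
step 1: x0=(-1.5383, 0.0851) x1=(-1.8554, 1.0369)
step 2: x0=(-1.5470, 0.0714) x1=(-1.8603, 1.0621)
step 3: x0=(-1.5560, 0.0589) x1=(-1.8647, 1.0859)
step 4: x0=(-1.5653, 0.0473) x1=(-1.8688, 1.1085)
step 5: x0=(-1.5749, 0.0366) x1=(-1.8725, 1.1301)
step 6: x0=(-1.5847, 0.0265) x1=(-1.8761, 1.1507)
step 7: x0=(-1.5946, 0.0170) x1=(-1.8794, 1.1706)
step 8: x0=(-1.6046, 0.0081) x1=(-1.8825, 1.1898)
step 9: x0=(-1.6148, -0.0003) x1=(-1.8855, 1.2084)
step 10: x0=(-1.6250, -0.0084) x1=(-1.8884, 1.2265)
step 11: x0=(-1.6353, -0.0161) x1=(-1.8912, 1.2441)
step 12: x0=(-1.6457, -0.0234) x1=(-1.8939, 1.2613)
step 13: x0=(-1.6562, -0.0305) x1=(-1.8966, 1.2782)
step 14: x0=(-1.6666, -0.0373) x1=(-1.8991, 1.2947)
step 15: x0=(-1.6772, -0.0439) x1=(-1.9017, 1.3109)
step 16: x0=(-1.6877, -0.0503) x1=(-1.9041, 1.3269)
step 17: x0=(-1.6983, -0.0565) x1=(-1.9066, 1.3426)
step 18: x0=(-1.7090, -0.0625) x1=(-1.9090, 1.3580)
step 19: x0=(-1.7196, -0.0683) x1=(-1.9114, 1.3733)
step 20: x0=(-1.7303, -0.0740) x1=(-1.9137, 1.3884)
step 21: x0=(-1.7409, -0.0796) x1=(-1.9161, 1.4033)
step 22: x0=(-1.7516, -0.0851) x1=(-1.9184, 1.4181)
step 23: x0=(-1.7623, -0.0904) x1=(-1.9207, 1.4327)
step 24: x0=(-1.7731, -0.0957) x1=(-1.9230, 1.4472)
step 25: x0=(-1.7838, -0.1008) x1=(-1.9252, 1.4616)
step 26: x0=(-1.7945, -0.1059) x1=(-1.9275, 1.4759)
step 27: x0=(-1.8053, -0.1109) x1=(-1.9298, 1.4901)
step 28: x0=(-1.8160, -0.1158) x1=(-1.9320, 1.5042)
step 29: x0=(-1.8268, -0.1206) x1=(-1.9343, 1.5181)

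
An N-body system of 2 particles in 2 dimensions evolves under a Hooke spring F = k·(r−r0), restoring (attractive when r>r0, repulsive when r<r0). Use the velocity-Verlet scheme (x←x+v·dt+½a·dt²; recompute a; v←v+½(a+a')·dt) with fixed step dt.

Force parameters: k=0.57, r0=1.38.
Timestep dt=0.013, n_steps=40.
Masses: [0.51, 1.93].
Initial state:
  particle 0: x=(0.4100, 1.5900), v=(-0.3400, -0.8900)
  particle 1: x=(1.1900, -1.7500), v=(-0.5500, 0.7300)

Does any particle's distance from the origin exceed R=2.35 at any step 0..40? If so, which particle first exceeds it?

step 0: x0=(0.4100, 1.5900) x1=(1.1900, -1.7500)
step 1: x0=(0.4056, 1.5782) x1=(1.1828, -1.7405)
step 2: x0=(0.4013, 1.5661) x1=(1.1757, -1.7308)
step 3: x0=(0.3971, 1.5536) x1=(1.1684, -1.7211)
step 4: x0=(0.3930, 1.5407) x1=(1.1612, -1.7113)
step 5: x0=(0.3890, 1.5275) x1=(1.1540, -1.7013)
step 6: x0=(0.3850, 1.5139) x1=(1.1467, -1.6913)
step 7: x0=(0.3812, 1.5000) x1=(1.1394, -1.6812)
step 8: x0=(0.3774, 1.4857) x1=(1.1321, -1.6710)
step 9: x0=(0.3737, 1.4711) x1=(1.1247, -1.6607)
step 10: x0=(0.3701, 1.4561) x1=(1.1174, -1.6503)
step 11: x0=(0.3665, 1.4408) x1=(1.1100, -1.6398)
step 12: x0=(0.3631, 1.4252) x1=(1.1026, -1.6293)
step 13: x0=(0.3597, 1.4093) x1=(1.0952, -1.6186)
step 14: x0=(0.3564, 1.3930) x1=(1.0877, -1.6079)
step 15: x0=(0.3532, 1.3764) x1=(1.0802, -1.5971)
step 16: x0=(0.3500, 1.3595) x1=(1.0728, -1.5862)
step 17: x0=(0.3470, 1.3423) x1=(1.0653, -1.5752)
step 18: x0=(0.3440, 1.3249) x1=(1.0577, -1.5641)
step 19: x0=(0.3410, 1.3071) x1=(1.0502, -1.5530)
step 20: x0=(0.3382, 1.2890) x1=(1.0426, -1.5418)
step 21: x0=(0.3354, 1.2707) x1=(1.0350, -1.5305)
step 22: x0=(0.3327, 1.2520) x1=(1.0274, -1.5192)
step 23: x0=(0.3300, 1.2331) x1=(1.0198, -1.5077)
step 24: x0=(0.3274, 1.2140) x1=(1.0122, -1.4962)
step 25: x0=(0.3249, 1.1945) x1=(1.0045, -1.4847)
step 26: x0=(0.3224, 1.1749) x1=(0.9969, -1.4731)
step 27: x0=(0.3201, 1.1549) x1=(0.9892, -1.4614)
step 28: x0=(0.3177, 1.1348) x1=(0.9815, -1.4496)
step 29: x0=(0.3155, 1.1144) x1=(0.9738, -1.4378)
step 30: x0=(0.3132, 1.0937) x1=(0.9660, -1.4259)
step 31: x0=(0.3111, 1.0729) x1=(0.9583, -1.4139)
step 32: x0=(0.3090, 1.0518) x1=(0.9505, -1.4019)
step 33: x0=(0.3070, 1.0305) x1=(0.9427, -1.3899)
step 34: x0=(0.3050, 1.0091) x1=(0.9349, -1.3778)
step 35: x0=(0.3030, 0.9874) x1=(0.9271, -1.3656)
step 36: x0=(0.3011, 0.9655) x1=(0.9193, -1.3534)
step 37: x0=(0.2993, 0.9434) x1=(0.9115, -1.3411)
step 38: x0=(0.2975, 0.9212) x1=(0.9036, -1.3288)
step 39: x0=(0.2958, 0.8988) x1=(0.8958, -1.3165)
step 40: x0=(0.2941, 0.8762) x1=(0.8879, -1.3041)

no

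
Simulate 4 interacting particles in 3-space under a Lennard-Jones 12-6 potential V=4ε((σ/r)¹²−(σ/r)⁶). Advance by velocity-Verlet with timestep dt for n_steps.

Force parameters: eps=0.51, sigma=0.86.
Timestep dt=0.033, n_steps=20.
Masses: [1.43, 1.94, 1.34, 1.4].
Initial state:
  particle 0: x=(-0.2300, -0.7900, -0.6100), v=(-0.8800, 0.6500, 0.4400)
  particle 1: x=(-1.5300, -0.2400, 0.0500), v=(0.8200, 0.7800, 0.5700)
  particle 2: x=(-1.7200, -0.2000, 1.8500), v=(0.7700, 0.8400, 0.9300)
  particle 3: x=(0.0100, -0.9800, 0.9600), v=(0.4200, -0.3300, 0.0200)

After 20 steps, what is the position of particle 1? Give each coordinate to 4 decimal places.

step 0: x0=(-0.2300, -0.7900, -0.6100) x1=(-1.5300, -0.2400, 0.0500) x2=(-1.7200, -0.2000, 1.8500) x3=(0.0100, -0.9800, 0.9600)
step 1: x0=(-0.2591, -0.7685, -0.5954) x1=(-1.5029, -0.2143, 0.0688) x2=(-1.6946, -0.1723, 1.8807) x3=(0.0238, -0.9909, 0.9606)
step 2: x0=(-0.2883, -0.7470, -0.5805) x1=(-1.4756, -0.1886, 0.0876) x2=(-1.6691, -0.1446, 1.9112) x3=(0.0376, -1.0017, 0.9610)
step 3: x0=(-0.3177, -0.7254, -0.5655) x1=(-1.4482, -0.1631, 0.1064) x2=(-1.6437, -0.1169, 1.9418) x3=(0.0513, -1.0125, 0.9613)
step 4: x0=(-0.3473, -0.7037, -0.5501) x1=(-1.4206, -0.1376, 0.1251) x2=(-1.6182, -0.0892, 1.9722) x3=(0.0649, -1.0232, 0.9615)
step 5: x0=(-0.3771, -0.6820, -0.5345) x1=(-1.3928, -0.1122, 0.1438) x2=(-1.5927, -0.0615, 2.0026) x3=(0.0784, -1.0339, 0.9615)
step 6: x0=(-0.4072, -0.6600, -0.5185) x1=(-1.3648, -0.0870, 0.1623) x2=(-1.5671, -0.0339, 2.0329) x3=(0.0918, -1.0445, 0.9614)
step 7: x0=(-0.4376, -0.6379, -0.5022) x1=(-1.3365, -0.0619, 0.1807) x2=(-1.5416, -0.0062, 2.0632) x3=(0.1052, -1.0551, 0.9612)
step 8: x0=(-0.4683, -0.6156, -0.4854) x1=(-1.3078, -0.0370, 0.1990) x2=(-1.5160, 0.0215, 2.0934) x3=(0.1185, -1.0656, 0.9608)
step 9: x0=(-0.4995, -0.5930, -0.4682) x1=(-1.2788, -0.0124, 0.2170) x2=(-1.4904, 0.0491, 2.1236) x3=(0.1317, -1.0760, 0.9603)
step 10: x0=(-0.5312, -0.5700, -0.4504) x1=(-1.2494, 0.0119, 0.2346) x2=(-1.4648, 0.0767, 2.1537) x3=(0.1448, -1.0864, 0.9597)
step 11: x0=(-0.5634, -0.5465, -0.4319) x1=(-1.2196, 0.0358, 0.2520) x2=(-1.4392, 0.1044, 2.1838) x3=(0.1578, -1.0967, 0.9590)
step 12: x0=(-0.5961, -0.5226, -0.4127) x1=(-1.1893, 0.0593, 0.2689) x2=(-1.4136, 0.1320, 2.2138) x3=(0.1708, -1.1070, 0.9582)
step 13: x0=(-0.6294, -0.4982, -0.3928) x1=(-1.1585, 0.0824, 0.2853) x2=(-1.3880, 0.1596, 2.2438) x3=(0.1837, -1.1172, 0.9573)
step 14: x0=(-0.6632, -0.4731, -0.3721) x1=(-1.1273, 0.1051, 0.3012) x2=(-1.3623, 0.1872, 2.2738) x3=(0.1964, -1.1273, 0.9563)
step 15: x0=(-0.6973, -0.4477, -0.3508) x1=(-1.0959, 0.1274, 0.3169) x2=(-1.3367, 0.2148, 2.3037) x3=(0.2092, -1.1374, 0.9552)
step 16: x0=(-0.7314, -0.4223, -0.3295) x1=(-1.0644, 0.1496, 0.3325) x2=(-1.3110, 0.2424, 2.3335) x3=(0.2218, -1.1474, 0.9541)
step 17: x0=(-0.7650, -0.3977, -0.3089) x1=(-1.0333, 0.1724, 0.3488) x2=(-1.2854, 0.2700, 2.3634) x3=(0.2344, -1.1573, 0.9529)
step 18: x0=(-0.7977, -0.3750, -0.2905) x1=(-1.0027, 0.1966, 0.3667) x2=(-1.2597, 0.2976, 2.3932) x3=(0.2469, -1.1672, 0.9517)
step 19: x0=(-0.8292, -0.3553, -0.2755) x1=(-0.9730, 0.2230, 0.3872) x2=(-1.2340, 0.3251, 2.4229) x3=(0.2594, -1.1771, 0.9504)
step 20: x0=(-0.8599, -0.3390, -0.2644) x1=(-0.9438, 0.2519, 0.4106) x2=(-1.2083, 0.3527, 2.4527) x3=(0.2717, -1.1868, 0.9491)

(-0.9438, 0.2519, 0.4106)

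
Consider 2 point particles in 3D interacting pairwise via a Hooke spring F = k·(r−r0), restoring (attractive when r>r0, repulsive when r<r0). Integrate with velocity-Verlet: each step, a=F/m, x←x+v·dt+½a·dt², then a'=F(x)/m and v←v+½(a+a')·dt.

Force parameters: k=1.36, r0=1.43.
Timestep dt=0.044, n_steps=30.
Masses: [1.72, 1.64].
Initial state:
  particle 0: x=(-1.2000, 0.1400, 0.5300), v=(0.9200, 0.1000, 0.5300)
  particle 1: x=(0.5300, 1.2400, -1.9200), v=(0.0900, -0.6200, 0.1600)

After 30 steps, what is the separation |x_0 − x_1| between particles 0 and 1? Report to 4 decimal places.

step 0: x0=(-1.2000, 0.1400, 0.5300) x1=(0.5300, 1.2400, -1.9200)
step 1: x0=(-1.1588, 0.1449, 0.5523) x1=(0.5332, 1.2122, -1.9119)
step 2: x0=(-1.1162, 0.1506, 0.5725) x1=(0.5349, 1.1835, -1.9016)
step 3: x0=(-1.0721, 0.1573, 0.5906) x1=(0.5351, 1.1539, -1.8891)
step 4: x0=(-1.0268, 0.1647, 0.6067) x1=(0.5340, 1.1234, -1.8745)
step 5: x0=(-0.9802, 0.1729, 0.6208) x1=(0.5315, 1.0921, -1.8577)
step 6: x0=(-0.9323, 0.1819, 0.6328) x1=(0.5277, 1.0600, -1.8389)
step 7: x0=(-0.8833, 0.1916, 0.6429) x1=(0.5227, 1.0272, -1.8179)
step 8: x0=(-0.8331, 0.2020, 0.6510) x1=(0.5166, 0.9937, -1.7949)
step 9: x0=(-0.7820, 0.2129, 0.6572) x1=(0.5093, 0.9595, -1.7699)
step 10: x0=(-0.7298, 0.2245, 0.6616) x1=(0.5010, 0.9248, -1.7430)
step 11: x0=(-0.6767, 0.2365, 0.6641) x1=(0.4917, 0.8894, -1.7142)
step 12: x0=(-0.6228, 0.2491, 0.6650) x1=(0.4816, 0.8536, -1.6836)
step 13: x0=(-0.5680, 0.2620, 0.6641) x1=(0.4706, 0.8174, -1.6512)
step 14: x0=(-0.5126, 0.2754, 0.6617) x1=(0.4589, 0.7807, -1.6172)
step 15: x0=(-0.4565, 0.2890, 0.6578) x1=(0.4465, 0.7437, -1.5816)
step 16: x0=(-0.3999, 0.3030, 0.6524) x1=(0.4335, 0.7064, -1.5444)
step 17: x0=(-0.3427, 0.3172, 0.6457) x1=(0.4199, 0.6688, -1.5059)
step 18: x0=(-0.2851, 0.3316, 0.6377) x1=(0.4059, 0.6310, -1.4660)
step 19: x0=(-0.2271, 0.3462, 0.6286) x1=(0.3915, 0.5931, -1.4249)
step 20: x0=(-0.1688, 0.3609, 0.6184) x1=(0.3768, 0.5550, -1.3828)
step 21: x0=(-0.1102, 0.3758, 0.6072) x1=(0.3617, 0.5168, -1.3396)
step 22: x0=(-0.0514, 0.3906, 0.5952) x1=(0.3465, 0.4785, -1.2955)
step 23: x0=(0.0075, 0.4055, 0.5825) x1=(0.3311, 0.4402, -1.2506)
step 24: x0=(0.0666, 0.4204, 0.5691) x1=(0.3156, 0.4019, -1.2050)
step 25: x0=(0.1257, 0.4354, 0.5551) x1=(0.2999, 0.3636, -1.1589)
step 26: x0=(0.1849, 0.4503, 0.5407) x1=(0.2843, 0.3253, -1.1123)
step 27: x0=(0.2441, 0.4651, 0.5259) x1=(0.2686, 0.2871, -1.0653)
step 28: x0=(0.3033, 0.4800, 0.5109) x1=(0.2529, 0.2488, -1.0180)
step 29: x0=(0.3625, 0.4948, 0.4957) x1=(0.2373, 0.2106, -0.9706)
step 30: x0=(0.4217, 0.5096, 0.4804) x1=(0.2216, 0.1725, -0.9230)

1.4572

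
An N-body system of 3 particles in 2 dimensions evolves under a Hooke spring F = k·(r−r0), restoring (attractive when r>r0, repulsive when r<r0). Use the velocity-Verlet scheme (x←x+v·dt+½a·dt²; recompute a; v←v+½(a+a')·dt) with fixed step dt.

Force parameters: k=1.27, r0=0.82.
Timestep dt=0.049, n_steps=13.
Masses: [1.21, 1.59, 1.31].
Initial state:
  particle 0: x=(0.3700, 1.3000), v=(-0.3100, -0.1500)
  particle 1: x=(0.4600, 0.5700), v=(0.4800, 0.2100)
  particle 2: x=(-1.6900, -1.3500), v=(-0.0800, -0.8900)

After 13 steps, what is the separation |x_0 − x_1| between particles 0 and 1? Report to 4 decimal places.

step 0: x0=(0.3700, 1.3000) x1=(0.4600, 0.5700) x2=(-1.6900, -1.3500)
step 1: x0=(0.3528, 1.2902) x1=(0.4821, 0.5789) x2=(-1.6903, -1.3897)
step 2: x0=(0.3317, 1.2756) x1=(0.5011, 0.5849) x2=(-1.6834, -1.4213)
step 3: x0=(0.3067, 1.2561) x1=(0.5172, 0.5879) x2=(-1.6692, -1.4449)
step 4: x0=(0.2779, 1.2317) x1=(0.5304, 0.5878) x2=(-1.6479, -1.4602)
step 5: x0=(0.2452, 1.2026) x1=(0.5406, 0.5847) x2=(-1.6196, -1.4674)
step 6: x0=(0.2089, 1.1687) x1=(0.5479, 0.5785) x2=(-1.5843, -1.4665)
step 7: x0=(0.1691, 1.1301) x1=(0.5524, 0.5692) x2=(-1.5424, -1.4575)
step 8: x0=(0.1259, 1.0871) x1=(0.5541, 0.5569) x2=(-1.4940, -1.4408)
step 9: x0=(0.0795, 1.0397) x1=(0.5532, 0.5417) x2=(-1.4395, -1.4165)
step 10: x0=(0.0302, 0.9882) x1=(0.5498, 0.5237) x2=(-1.3791, -1.3848)
step 11: x0=(-0.0219, 0.9326) x1=(0.5440, 0.5029) x2=(-1.3134, -1.3462)
step 12: x0=(-0.0764, 0.8732) x1=(0.5359, 0.4795) x2=(-1.2426, -1.3009)
step 13: x0=(-0.1331, 0.8104) x1=(0.5256, 0.4538) x2=(-1.1672, -1.2495)

0.7491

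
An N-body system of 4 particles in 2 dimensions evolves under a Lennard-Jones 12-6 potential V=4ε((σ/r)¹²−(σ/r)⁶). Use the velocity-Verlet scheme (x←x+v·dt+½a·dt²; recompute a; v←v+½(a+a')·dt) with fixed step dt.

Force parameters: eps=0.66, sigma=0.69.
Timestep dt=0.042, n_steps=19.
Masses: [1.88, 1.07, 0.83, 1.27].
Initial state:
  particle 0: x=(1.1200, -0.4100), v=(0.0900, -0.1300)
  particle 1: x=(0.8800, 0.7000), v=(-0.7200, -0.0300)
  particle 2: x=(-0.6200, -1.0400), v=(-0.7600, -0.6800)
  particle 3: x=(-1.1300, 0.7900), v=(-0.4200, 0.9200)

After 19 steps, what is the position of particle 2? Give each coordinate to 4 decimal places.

(-1.2223, -1.5773)

step 0: x0=(1.1200, -0.4100) x1=(0.8800, 0.7000) x2=(-0.6200, -1.0400) x3=(-1.1300, 0.7900)
step 1: x0=(1.1237, -0.4152) x1=(0.8499, 0.6982) x2=(-0.6519, -1.0685) x3=(-1.1476, 0.8286)
step 2: x0=(1.1273, -0.4198) x1=(0.8199, 0.6955) x2=(-0.6838, -1.0970) x3=(-1.1652, 0.8672)
step 3: x0=(1.1307, -0.4239) x1=(0.7902, 0.6919) x2=(-0.7156, -1.1254) x3=(-1.1828, 0.9058)
step 4: x0=(1.1339, -0.4276) x1=(0.7607, 0.6874) x2=(-0.7474, -1.1538) x3=(-1.2003, 0.9444)
step 5: x0=(1.1370, -0.4308) x1=(0.7315, 0.6822) x2=(-0.7792, -1.1822) x3=(-1.2179, 0.9829)
step 6: x0=(1.1399, -0.4336) x1=(0.7025, 0.6762) x2=(-0.8109, -1.2105) x3=(-1.2354, 1.0215)
step 7: x0=(1.1426, -0.4360) x1=(0.6737, 0.6695) x2=(-0.8426, -1.2388) x3=(-1.2529, 1.0600)
step 8: x0=(1.1452, -0.4380) x1=(0.6452, 0.6621) x2=(-0.8743, -1.2671) x3=(-1.2703, 1.0985)
step 9: x0=(1.1476, -0.4397) x1=(0.6169, 0.6541) x2=(-0.9060, -1.2954) x3=(-1.2877, 1.1370)
step 10: x0=(1.1498, -0.4410) x1=(0.5890, 0.6455) x2=(-0.9377, -1.3236) x3=(-1.3052, 1.1755)
step 11: x0=(1.1519, -0.4420) x1=(0.5613, 0.6363) x2=(-0.9694, -1.3518) x3=(-1.3225, 1.2140)
step 12: x0=(1.1538, -0.4427) x1=(0.5338, 0.6266) x2=(-1.0010, -1.3801) x3=(-1.3399, 1.2525)
step 13: x0=(1.1555, -0.4431) x1=(0.5067, 0.6163) x2=(-1.0327, -1.4083) x3=(-1.3573, 1.2909)
step 14: x0=(1.1570, -0.4432) x1=(0.4798, 0.6056) x2=(-1.0643, -1.4365) x3=(-1.3746, 1.3294)
step 15: x0=(1.1583, -0.4430) x1=(0.4532, 0.5944) x2=(-1.0959, -1.4647) x3=(-1.3919, 1.3678)
step 16: x0=(1.1595, -0.4426) x1=(0.4269, 0.5828) x2=(-1.1275, -1.4928) x3=(-1.4092, 1.4063)
step 17: x0=(1.1605, -0.4419) x1=(0.4009, 0.5707) x2=(-1.1591, -1.5210) x3=(-1.4265, 1.4447)
step 18: x0=(1.1613, -0.4411) x1=(0.3751, 0.5582) x2=(-1.1907, -1.5492) x3=(-1.4437, 1.4831)
step 19: x0=(1.1620, -0.4399) x1=(0.3497, 0.5454) x2=(-1.2223, -1.5773) x3=(-1.4610, 1.5215)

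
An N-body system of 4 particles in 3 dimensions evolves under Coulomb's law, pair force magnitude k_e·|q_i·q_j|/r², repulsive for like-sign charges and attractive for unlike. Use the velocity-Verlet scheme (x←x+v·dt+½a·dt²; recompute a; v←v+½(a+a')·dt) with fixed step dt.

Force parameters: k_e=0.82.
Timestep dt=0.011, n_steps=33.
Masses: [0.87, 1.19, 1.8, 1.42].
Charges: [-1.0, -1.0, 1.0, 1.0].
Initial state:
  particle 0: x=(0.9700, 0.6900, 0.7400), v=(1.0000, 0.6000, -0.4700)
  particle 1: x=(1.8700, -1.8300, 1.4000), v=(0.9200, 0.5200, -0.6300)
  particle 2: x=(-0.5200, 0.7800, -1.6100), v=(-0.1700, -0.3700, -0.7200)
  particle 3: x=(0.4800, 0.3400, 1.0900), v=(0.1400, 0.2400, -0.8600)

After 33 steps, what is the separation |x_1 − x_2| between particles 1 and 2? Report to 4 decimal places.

step 0: x0=(0.9700, 0.6900, 0.7400) x1=(1.8700, -1.8300, 1.4000) x2=(-0.5200, 0.7800, -1.6100) x3=(0.4800, 0.3400, 1.0900)
step 1: x0=(0.9809, 0.6965, 0.7349) x1=(1.8801, -1.8243, 1.3931) x2=(-0.5219, 0.7759, -1.6179) x3=(0.4816, 0.3427, 1.0805)
step 2: x0=(0.9916, 0.7030, 0.7299) x1=(1.8902, -1.8186, 1.3861) x2=(-0.5237, 0.7719, -1.6258) x3=(0.4833, 0.3454, 1.0710)
step 3: x0=(1.0022, 0.7093, 0.7249) x1=(1.9003, -1.8128, 1.3792) x2=(-0.5256, 0.7678, -1.6338) x3=(0.4851, 0.3482, 1.0613)
step 4: x0=(1.0126, 0.7156, 0.7201) x1=(1.9104, -1.8071, 1.3723) x2=(-0.5275, 0.7637, -1.6417) x3=(0.4870, 0.3510, 1.0517)
step 5: x0=(1.0228, 0.7217, 0.7153) x1=(1.9205, -1.8014, 1.3653) x2=(-0.5293, 0.7596, -1.6496) x3=(0.4891, 0.3540, 1.0420)
step 6: x0=(1.0328, 0.7278, 0.7107) x1=(1.9306, -1.7956, 1.3584) x2=(-0.5312, 0.7556, -1.6575) x3=(0.4912, 0.3569, 1.0322)
step 7: x0=(1.0427, 0.7337, 0.7061) x1=(1.9407, -1.7899, 1.3515) x2=(-0.5330, 0.7515, -1.6654) x3=(0.4934, 0.3600, 1.0224)
step 8: x0=(1.0524, 0.7396, 0.7016) x1=(1.9508, -1.7842, 1.3445) x2=(-0.5349, 0.7474, -1.6733) x3=(0.4958, 0.3630, 1.0125)
step 9: x0=(1.0619, 0.7454, 0.6971) x1=(1.9609, -1.7784, 1.3376) x2=(-0.5367, 0.7433, -1.6812) x3=(0.4982, 0.3662, 1.0026)
step 10: x0=(1.0713, 0.7511, 0.6927) x1=(1.9709, -1.7727, 1.3306) x2=(-0.5386, 0.7393, -1.6891) x3=(0.5008, 0.3694, 0.9926)
step 11: x0=(1.0805, 0.7567, 0.6884) x1=(1.9810, -1.7669, 1.3237) x2=(-0.5404, 0.7352, -1.6970) x3=(0.5034, 0.3726, 0.9827)
step 12: x0=(1.0895, 0.7622, 0.6842) x1=(1.9911, -1.7612, 1.3167) x2=(-0.5422, 0.7311, -1.7049) x3=(0.5062, 0.3759, 0.9726)
step 13: x0=(1.0984, 0.7676, 0.6800) x1=(2.0011, -1.7555, 1.3098) x2=(-0.5441, 0.7270, -1.7128) x3=(0.5090, 0.3793, 0.9626)
step 14: x0=(1.1071, 0.7729, 0.6759) x1=(2.0112, -1.7497, 1.3028) x2=(-0.5459, 0.7230, -1.7207) x3=(0.5120, 0.3827, 0.9524)
step 15: x0=(1.1156, 0.7782, 0.6718) x1=(2.0212, -1.7440, 1.2959) x2=(-0.5477, 0.7189, -1.7286) x3=(0.5151, 0.3861, 0.9423)
step 16: x0=(1.1240, 0.7833, 0.6678) x1=(2.0313, -1.7382, 1.2889) x2=(-0.5496, 0.7148, -1.7365) x3=(0.5182, 0.3896, 0.9321)
step 17: x0=(1.1322, 0.7884, 0.6638) x1=(2.0413, -1.7324, 1.2820) x2=(-0.5514, 0.7107, -1.7444) x3=(0.5215, 0.3932, 0.9219)
step 18: x0=(1.1402, 0.7934, 0.6599) x1=(2.0513, -1.7267, 1.2750) x2=(-0.5532, 0.7066, -1.7523) x3=(0.5249, 0.3968, 0.9117)
step 19: x0=(1.1481, 0.7983, 0.6560) x1=(2.0613, -1.7209, 1.2681) x2=(-0.5550, 0.7026, -1.7602) x3=(0.5283, 0.4005, 0.9014)
step 20: x0=(1.1558, 0.8031, 0.6522) x1=(2.0714, -1.7152, 1.2611) x2=(-0.5568, 0.6985, -1.7681) x3=(0.5319, 0.4042, 0.8911)
step 21: x0=(1.1633, 0.8078, 0.6485) x1=(2.0814, -1.7094, 1.2541) x2=(-0.5587, 0.6944, -1.7760) x3=(0.5356, 0.4079, 0.8808)
step 22: x0=(1.1707, 0.8125, 0.6447) x1=(2.0914, -1.7037, 1.2472) x2=(-0.5605, 0.6903, -1.7839) x3=(0.5394, 0.4117, 0.8705)
step 23: x0=(1.1779, 0.8171, 0.6410) x1=(2.1014, -1.6979, 1.2402) x2=(-0.5623, 0.6862, -1.7918) x3=(0.5432, 0.4156, 0.8601)
step 24: x0=(1.1850, 0.8216, 0.6374) x1=(2.1114, -1.6921, 1.2333) x2=(-0.5641, 0.6822, -1.7997) x3=(0.5472, 0.4195, 0.8497)
step 25: x0=(1.1919, 0.8260, 0.6338) x1=(2.1214, -1.6864, 1.2263) x2=(-0.5659, 0.6781, -1.8076) x3=(0.5513, 0.4235, 0.8393)
step 26: x0=(1.1986, 0.8303, 0.6302) x1=(2.1314, -1.6806, 1.2193) x2=(-0.5677, 0.6740, -1.8155) x3=(0.5555, 0.4275, 0.8289)
step 27: x0=(1.2052, 0.8345, 0.6266) x1=(2.1413, -1.6748, 1.2123) x2=(-0.5695, 0.6699, -1.8234) x3=(0.5598, 0.4315, 0.8184)
step 28: x0=(1.2116, 0.8387, 0.6231) x1=(2.1513, -1.6691, 1.2054) x2=(-0.5713, 0.6658, -1.8313) x3=(0.5642, 0.4357, 0.8080)
step 29: x0=(1.2178, 0.8428, 0.6196) x1=(2.1613, -1.6633, 1.1984) x2=(-0.5731, 0.6617, -1.8392) x3=(0.5687, 0.4398, 0.7975)
step 30: x0=(1.2239, 0.8468, 0.6162) x1=(2.1712, -1.6575, 1.1914) x2=(-0.5749, 0.6577, -1.8471) x3=(0.5733, 0.4440, 0.7870)
step 31: x0=(1.2298, 0.8507, 0.6127) x1=(2.1812, -1.6518, 1.1844) x2=(-0.5767, 0.6536, -1.8550) x3=(0.5780, 0.4483, 0.7765)
step 32: x0=(1.2355, 0.8545, 0.6093) x1=(2.1911, -1.6460, 1.1775) x2=(-0.5784, 0.6495, -1.8629) x3=(0.5828, 0.4526, 0.7659)
step 33: x0=(1.2411, 0.8583, 0.6059) x1=(2.2011, -1.6402, 1.1705) x2=(-0.5802, 0.6454, -1.8708) x3=(0.5877, 0.4570, 0.7554)

4.7126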